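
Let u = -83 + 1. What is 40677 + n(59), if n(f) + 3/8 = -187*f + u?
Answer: 236493/8 ≈ 29562.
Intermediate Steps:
u = -82
n(f) = -659/8 - 187*f (n(f) = -3/8 + (-187*f - 82) = -3/8 + (-82 - 187*f) = -659/8 - 187*f)
40677 + n(59) = 40677 + (-659/8 - 187*59) = 40677 + (-659/8 - 11033) = 40677 - 88923/8 = 236493/8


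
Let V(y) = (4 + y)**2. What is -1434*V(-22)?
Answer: -464616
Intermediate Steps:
-1434*V(-22) = -1434*(4 - 22)**2 = -1434*(-18)**2 = -1434*324 = -464616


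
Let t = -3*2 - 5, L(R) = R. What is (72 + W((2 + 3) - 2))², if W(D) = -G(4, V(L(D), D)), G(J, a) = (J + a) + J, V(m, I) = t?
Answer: 5625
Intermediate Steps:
t = -11 (t = -6 - 5 = -11)
V(m, I) = -11
G(J, a) = a + 2*J
W(D) = 3 (W(D) = -(-11 + 2*4) = -(-11 + 8) = -1*(-3) = 3)
(72 + W((2 + 3) - 2))² = (72 + 3)² = 75² = 5625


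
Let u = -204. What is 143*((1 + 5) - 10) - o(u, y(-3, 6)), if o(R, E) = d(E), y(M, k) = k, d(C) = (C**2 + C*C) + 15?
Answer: -659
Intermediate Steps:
d(C) = 15 + 2*C**2 (d(C) = (C**2 + C**2) + 15 = 2*C**2 + 15 = 15 + 2*C**2)
o(R, E) = 15 + 2*E**2
143*((1 + 5) - 10) - o(u, y(-3, 6)) = 143*((1 + 5) - 10) - (15 + 2*6**2) = 143*(6 - 10) - (15 + 2*36) = 143*(-4) - (15 + 72) = -572 - 1*87 = -572 - 87 = -659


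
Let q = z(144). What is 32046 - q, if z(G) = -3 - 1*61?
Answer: 32110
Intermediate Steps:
z(G) = -64 (z(G) = -3 - 61 = -64)
q = -64
32046 - q = 32046 - 1*(-64) = 32046 + 64 = 32110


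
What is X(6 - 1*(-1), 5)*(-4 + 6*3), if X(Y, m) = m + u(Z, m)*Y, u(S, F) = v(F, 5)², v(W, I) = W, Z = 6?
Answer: 2520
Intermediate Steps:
u(S, F) = F²
X(Y, m) = m + Y*m² (X(Y, m) = m + m²*Y = m + Y*m²)
X(6 - 1*(-1), 5)*(-4 + 6*3) = (5*(1 + (6 - 1*(-1))*5))*(-4 + 6*3) = (5*(1 + (6 + 1)*5))*(-4 + 18) = (5*(1 + 7*5))*14 = (5*(1 + 35))*14 = (5*36)*14 = 180*14 = 2520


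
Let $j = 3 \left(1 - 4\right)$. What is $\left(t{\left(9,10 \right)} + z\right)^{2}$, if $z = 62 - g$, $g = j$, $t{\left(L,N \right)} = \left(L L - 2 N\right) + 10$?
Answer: $20164$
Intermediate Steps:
$t{\left(L,N \right)} = 10 + L^{2} - 2 N$ ($t{\left(L,N \right)} = \left(L^{2} - 2 N\right) + 10 = 10 + L^{2} - 2 N$)
$j = -9$ ($j = 3 \left(-3\right) = -9$)
$g = -9$
$z = 71$ ($z = 62 - -9 = 62 + 9 = 71$)
$\left(t{\left(9,10 \right)} + z\right)^{2} = \left(\left(10 + 9^{2} - 20\right) + 71\right)^{2} = \left(\left(10 + 81 - 20\right) + 71\right)^{2} = \left(71 + 71\right)^{2} = 142^{2} = 20164$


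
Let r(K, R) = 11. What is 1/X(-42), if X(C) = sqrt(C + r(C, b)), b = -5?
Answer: -I*sqrt(31)/31 ≈ -0.17961*I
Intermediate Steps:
X(C) = sqrt(11 + C) (X(C) = sqrt(C + 11) = sqrt(11 + C))
1/X(-42) = 1/(sqrt(11 - 42)) = 1/(sqrt(-31)) = 1/(I*sqrt(31)) = -I*sqrt(31)/31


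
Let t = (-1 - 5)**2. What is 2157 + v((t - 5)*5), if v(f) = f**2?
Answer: 26182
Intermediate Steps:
t = 36 (t = (-6)**2 = 36)
2157 + v((t - 5)*5) = 2157 + ((36 - 5)*5)**2 = 2157 + (31*5)**2 = 2157 + 155**2 = 2157 + 24025 = 26182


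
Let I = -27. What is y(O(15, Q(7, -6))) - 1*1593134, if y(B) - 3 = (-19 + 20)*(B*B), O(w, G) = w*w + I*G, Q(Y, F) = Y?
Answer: -1591835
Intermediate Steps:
O(w, G) = w**2 - 27*G (O(w, G) = w*w - 27*G = w**2 - 27*G)
y(B) = 3 + B**2 (y(B) = 3 + (-19 + 20)*(B*B) = 3 + 1*B**2 = 3 + B**2)
y(O(15, Q(7, -6))) - 1*1593134 = (3 + (15**2 - 27*7)**2) - 1*1593134 = (3 + (225 - 189)**2) - 1593134 = (3 + 36**2) - 1593134 = (3 + 1296) - 1593134 = 1299 - 1593134 = -1591835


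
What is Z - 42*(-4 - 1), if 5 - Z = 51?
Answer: 164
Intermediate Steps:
Z = -46 (Z = 5 - 1*51 = 5 - 51 = -46)
Z - 42*(-4 - 1) = -46 - 42*(-4 - 1) = -46 - 42*(-5) = -46 + 210 = 164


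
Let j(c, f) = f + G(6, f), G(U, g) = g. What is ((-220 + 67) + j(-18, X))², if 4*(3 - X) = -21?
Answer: 74529/4 ≈ 18632.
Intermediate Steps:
X = 33/4 (X = 3 - ¼*(-21) = 3 + 21/4 = 33/4 ≈ 8.2500)
j(c, f) = 2*f (j(c, f) = f + f = 2*f)
((-220 + 67) + j(-18, X))² = ((-220 + 67) + 2*(33/4))² = (-153 + 33/2)² = (-273/2)² = 74529/4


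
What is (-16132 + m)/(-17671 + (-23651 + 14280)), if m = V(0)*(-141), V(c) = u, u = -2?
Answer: 7925/13521 ≈ 0.58613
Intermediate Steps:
V(c) = -2
m = 282 (m = -2*(-141) = 282)
(-16132 + m)/(-17671 + (-23651 + 14280)) = (-16132 + 282)/(-17671 + (-23651 + 14280)) = -15850/(-17671 - 9371) = -15850/(-27042) = -15850*(-1/27042) = 7925/13521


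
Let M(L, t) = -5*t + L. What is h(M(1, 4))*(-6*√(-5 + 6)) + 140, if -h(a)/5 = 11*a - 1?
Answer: -6160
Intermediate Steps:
M(L, t) = L - 5*t
h(a) = 5 - 55*a (h(a) = -5*(11*a - 1) = -5*(-1 + 11*a) = 5 - 55*a)
h(M(1, 4))*(-6*√(-5 + 6)) + 140 = (5 - 55*(1 - 5*4))*(-6*√(-5 + 6)) + 140 = (5 - 55*(1 - 20))*(-6*√1) + 140 = (5 - 55*(-19))*(-6*1) + 140 = (5 + 1045)*(-6) + 140 = 1050*(-6) + 140 = -6300 + 140 = -6160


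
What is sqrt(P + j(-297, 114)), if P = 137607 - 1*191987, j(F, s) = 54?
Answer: I*sqrt(54326) ≈ 233.08*I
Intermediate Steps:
P = -54380 (P = 137607 - 191987 = -54380)
sqrt(P + j(-297, 114)) = sqrt(-54380 + 54) = sqrt(-54326) = I*sqrt(54326)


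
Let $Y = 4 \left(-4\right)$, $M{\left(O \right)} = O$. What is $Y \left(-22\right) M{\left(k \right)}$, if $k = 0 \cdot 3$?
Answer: $0$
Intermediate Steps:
$k = 0$
$Y = -16$
$Y \left(-22\right) M{\left(k \right)} = \left(-16\right) \left(-22\right) 0 = 352 \cdot 0 = 0$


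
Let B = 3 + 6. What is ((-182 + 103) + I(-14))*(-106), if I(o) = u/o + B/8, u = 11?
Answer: 233465/28 ≈ 8338.0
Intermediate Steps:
B = 9
I(o) = 9/8 + 11/o (I(o) = 11/o + 9/8 = 9/8 + 11/o)
((-182 + 103) + I(-14))*(-106) = ((-182 + 103) + (9/8 + 11/(-14)))*(-106) = (-79 + (9/8 + 11*(-1/14)))*(-106) = (-79 + (9/8 - 11/14))*(-106) = (-79 + 19/56)*(-106) = -4405/56*(-106) = 233465/28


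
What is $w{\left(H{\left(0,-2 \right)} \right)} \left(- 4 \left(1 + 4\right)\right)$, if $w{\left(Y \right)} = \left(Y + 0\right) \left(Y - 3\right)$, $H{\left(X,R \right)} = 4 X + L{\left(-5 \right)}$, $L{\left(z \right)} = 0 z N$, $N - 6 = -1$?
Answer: $0$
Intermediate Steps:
$N = 5$ ($N = 6 - 1 = 5$)
$L{\left(z \right)} = 0$ ($L{\left(z \right)} = 0 z 5 = 0 \cdot 5 = 0$)
$H{\left(X,R \right)} = 4 X$ ($H{\left(X,R \right)} = 4 X + 0 = 4 X$)
$w{\left(Y \right)} = Y \left(-3 + Y\right)$
$w{\left(H{\left(0,-2 \right)} \right)} \left(- 4 \left(1 + 4\right)\right) = 4 \cdot 0 \left(-3 + 4 \cdot 0\right) \left(- 4 \left(1 + 4\right)\right) = 0 \left(-3 + 0\right) \left(\left(-4\right) 5\right) = 0 \left(-3\right) \left(-20\right) = 0 \left(-20\right) = 0$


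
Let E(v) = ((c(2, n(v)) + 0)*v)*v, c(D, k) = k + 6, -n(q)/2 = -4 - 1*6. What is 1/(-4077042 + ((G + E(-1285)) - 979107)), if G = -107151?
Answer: 1/37768550 ≈ 2.6477e-8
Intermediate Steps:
n(q) = 20 (n(q) = -2*(-4 - 1*6) = -2*(-4 - 6) = -2*(-10) = 20)
c(D, k) = 6 + k
E(v) = 26*v² (E(v) = (((6 + 20) + 0)*v)*v = ((26 + 0)*v)*v = (26*v)*v = 26*v²)
1/(-4077042 + ((G + E(-1285)) - 979107)) = 1/(-4077042 + ((-107151 + 26*(-1285)²) - 979107)) = 1/(-4077042 + ((-107151 + 26*1651225) - 979107)) = 1/(-4077042 + ((-107151 + 42931850) - 979107)) = 1/(-4077042 + (42824699 - 979107)) = 1/(-4077042 + 41845592) = 1/37768550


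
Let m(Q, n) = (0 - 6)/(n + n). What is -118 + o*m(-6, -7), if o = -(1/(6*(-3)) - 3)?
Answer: -4901/42 ≈ -116.69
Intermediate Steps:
m(Q, n) = -3/n (m(Q, n) = -6*1/(2*n) = -3/n)
o = 55/18 (o = -((⅙)*(-⅓) - 3) = -(-1/18 - 3) = -1*(-55/18) = 55/18 ≈ 3.0556)
-118 + o*m(-6, -7) = -118 + 55*(-3/(-7))/18 = -118 + 55*(-3*(-⅐))/18 = -118 + (55/18)*(3/7) = -118 + 55/42 = -4901/42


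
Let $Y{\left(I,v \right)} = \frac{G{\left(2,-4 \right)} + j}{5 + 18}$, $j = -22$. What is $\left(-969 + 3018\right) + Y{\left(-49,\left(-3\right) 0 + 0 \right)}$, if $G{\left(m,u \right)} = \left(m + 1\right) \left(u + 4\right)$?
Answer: $\frac{47105}{23} \approx 2048.0$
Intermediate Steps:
$G{\left(m,u \right)} = \left(1 + m\right) \left(4 + u\right)$
$Y{\left(I,v \right)} = - \frac{22}{23}$ ($Y{\left(I,v \right)} = \frac{\left(4 - 4 + 4 \cdot 2 + 2 \left(-4\right)\right) - 22}{5 + 18} = \frac{\left(4 - 4 + 8 - 8\right) - 22}{23} = \left(0 - 22\right) \frac{1}{23} = \left(-22\right) \frac{1}{23} = - \frac{22}{23}$)
$\left(-969 + 3018\right) + Y{\left(-49,\left(-3\right) 0 + 0 \right)} = \left(-969 + 3018\right) - \frac{22}{23} = 2049 - \frac{22}{23} = \frac{47105}{23}$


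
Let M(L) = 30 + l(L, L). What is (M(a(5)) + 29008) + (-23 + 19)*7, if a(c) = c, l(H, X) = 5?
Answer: 29015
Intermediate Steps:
M(L) = 35 (M(L) = 30 + 5 = 35)
(M(a(5)) + 29008) + (-23 + 19)*7 = (35 + 29008) + (-23 + 19)*7 = 29043 - 4*7 = 29043 - 28 = 29015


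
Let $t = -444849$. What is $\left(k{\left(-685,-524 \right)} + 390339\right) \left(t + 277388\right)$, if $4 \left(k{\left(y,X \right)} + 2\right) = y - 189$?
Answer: $- \frac{130659268257}{2} \approx -6.533 \cdot 10^{10}$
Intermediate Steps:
$k{\left(y,X \right)} = - \frac{197}{4} + \frac{y}{4}$ ($k{\left(y,X \right)} = -2 + \frac{y - 189}{4} = -2 + \frac{-189 + y}{4} = -2 + \left(- \frac{189}{4} + \frac{y}{4}\right) = - \frac{197}{4} + \frac{y}{4}$)
$\left(k{\left(-685,-524 \right)} + 390339\right) \left(t + 277388\right) = \left(\left(- \frac{197}{4} + \frac{1}{4} \left(-685\right)\right) + 390339\right) \left(-444849 + 277388\right) = \left(\left(- \frac{197}{4} - \frac{685}{4}\right) + 390339\right) \left(-167461\right) = \left(- \frac{441}{2} + 390339\right) \left(-167461\right) = \frac{780237}{2} \left(-167461\right) = - \frac{130659268257}{2}$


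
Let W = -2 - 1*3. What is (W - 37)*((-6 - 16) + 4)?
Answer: 756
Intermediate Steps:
W = -5 (W = -2 - 3 = -5)
(W - 37)*((-6 - 16) + 4) = (-5 - 37)*((-6 - 16) + 4) = -42*(-22 + 4) = -42*(-18) = 756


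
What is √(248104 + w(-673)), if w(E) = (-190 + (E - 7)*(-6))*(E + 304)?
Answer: I*√1187306 ≈ 1089.6*I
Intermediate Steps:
w(E) = (-148 - 6*E)*(304 + E) (w(E) = (-190 + (-7 + E)*(-6))*(304 + E) = (-190 + (42 - 6*E))*(304 + E) = (-148 - 6*E)*(304 + E))
√(248104 + w(-673)) = √(248104 + (-44992 - 1972*(-673) - 6*(-673)²)) = √(248104 + (-44992 + 1327156 - 6*452929)) = √(248104 + (-44992 + 1327156 - 2717574)) = √(248104 - 1435410) = √(-1187306) = I*√1187306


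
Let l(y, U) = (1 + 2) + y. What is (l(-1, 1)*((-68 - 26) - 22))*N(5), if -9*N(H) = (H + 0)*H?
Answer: 5800/9 ≈ 644.44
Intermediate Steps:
l(y, U) = 3 + y
N(H) = -H**2/9 (N(H) = -(H + 0)*H/9 = -H*H/9 = -H**2/9)
(l(-1, 1)*((-68 - 26) - 22))*N(5) = ((3 - 1)*((-68 - 26) - 22))*(-1/9*5**2) = (2*(-94 - 22))*(-1/9*25) = (2*(-116))*(-25/9) = -232*(-25/9) = 5800/9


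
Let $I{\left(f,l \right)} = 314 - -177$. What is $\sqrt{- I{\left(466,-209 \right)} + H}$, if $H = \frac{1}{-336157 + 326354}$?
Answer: $\frac{i \sqrt{47184525022}}{9803} \approx 22.159 i$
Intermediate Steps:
$I{\left(f,l \right)} = 491$ ($I{\left(f,l \right)} = 314 + 177 = 491$)
$H = - \frac{1}{9803}$ ($H = \frac{1}{-9803} = - \frac{1}{9803} \approx -0.00010201$)
$\sqrt{- I{\left(466,-209 \right)} + H} = \sqrt{\left(-1\right) 491 - \frac{1}{9803}} = \sqrt{-491 - \frac{1}{9803}} = \sqrt{- \frac{4813274}{9803}} = \frac{i \sqrt{47184525022}}{9803}$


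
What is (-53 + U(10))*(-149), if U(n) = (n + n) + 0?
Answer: 4917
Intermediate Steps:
U(n) = 2*n (U(n) = 2*n + 0 = 2*n)
(-53 + U(10))*(-149) = (-53 + 2*10)*(-149) = (-53 + 20)*(-149) = -33*(-149) = 4917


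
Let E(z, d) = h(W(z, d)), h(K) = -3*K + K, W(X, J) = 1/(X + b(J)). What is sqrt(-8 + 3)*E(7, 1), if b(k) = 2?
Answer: -2*I*sqrt(5)/9 ≈ -0.4969*I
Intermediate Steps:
W(X, J) = 1/(2 + X) (W(X, J) = 1/(X + 2) = 1/(2 + X))
h(K) = -2*K
E(z, d) = -2/(2 + z)
sqrt(-8 + 3)*E(7, 1) = sqrt(-8 + 3)*(-2/(2 + 7)) = sqrt(-5)*(-2/9) = (I*sqrt(5))*(-2*1/9) = (I*sqrt(5))*(-2/9) = -2*I*sqrt(5)/9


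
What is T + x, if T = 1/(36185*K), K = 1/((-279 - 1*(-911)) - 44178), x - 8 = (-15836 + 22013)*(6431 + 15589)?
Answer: 4921794930834/36185 ≈ 1.3602e+8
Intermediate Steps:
x = 136017548 (x = 8 + (-15836 + 22013)*(6431 + 15589) = 8 + 6177*22020 = 8 + 136017540 = 136017548)
K = -1/43546 (K = 1/((-279 + 911) - 44178) = 1/(632 - 44178) = 1/(-43546) = -1/43546 ≈ -2.2964e-5)
T = -43546/36185 (T = 1/(36185*(-1/43546)) = (1/36185)*(-43546) = -43546/36185 ≈ -1.2034)
T + x = -43546/36185 + 136017548 = 4921794930834/36185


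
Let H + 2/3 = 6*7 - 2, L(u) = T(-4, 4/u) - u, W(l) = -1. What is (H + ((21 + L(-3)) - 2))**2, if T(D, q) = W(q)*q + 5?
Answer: 41209/9 ≈ 4578.8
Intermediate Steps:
T(D, q) = 5 - q (T(D, q) = -q + 5 = 5 - q)
L(u) = 5 - u - 4/u (L(u) = (5 - 4/u) - u = 5 - u - 4/u)
H = 118/3 (H = -2/3 + (6*7 - 2) = -2/3 + (42 - 2) = -2/3 + 40 = 118/3 ≈ 39.333)
(H + ((21 + L(-3)) - 2))**2 = (118/3 + ((21 + (5 - 1*(-3) - 4/(-3))) - 2))**2 = (118/3 + ((21 + (5 + 3 - 4*(-1/3))) - 2))**2 = (118/3 + ((21 + (5 + 3 + 4/3)) - 2))**2 = (118/3 + ((21 + 28/3) - 2))**2 = (118/3 + (91/3 - 2))**2 = (118/3 + 85/3)**2 = (203/3)**2 = 41209/9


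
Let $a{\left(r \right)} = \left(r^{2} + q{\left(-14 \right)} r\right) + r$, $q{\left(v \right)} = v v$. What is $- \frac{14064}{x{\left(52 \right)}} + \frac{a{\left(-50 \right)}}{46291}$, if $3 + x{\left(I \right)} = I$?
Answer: $- \frac{93056682}{324037} \approx -287.18$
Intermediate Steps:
$q{\left(v \right)} = v^{2}$
$a{\left(r \right)} = r^{2} + 197 r$ ($a{\left(r \right)} = \left(r^{2} + \left(-14\right)^{2} r\right) + r = \left(r^{2} + 196 r\right) + r = r^{2} + 197 r$)
$x{\left(I \right)} = -3 + I$
$- \frac{14064}{x{\left(52 \right)}} + \frac{a{\left(-50 \right)}}{46291} = - \frac{14064}{-3 + 52} + \frac{\left(-50\right) \left(197 - 50\right)}{46291} = - \frac{14064}{49} + \left(-50\right) 147 \cdot \frac{1}{46291} = \left(-14064\right) \frac{1}{49} - \frac{1050}{6613} = - \frac{14064}{49} - \frac{1050}{6613} = - \frac{93056682}{324037}$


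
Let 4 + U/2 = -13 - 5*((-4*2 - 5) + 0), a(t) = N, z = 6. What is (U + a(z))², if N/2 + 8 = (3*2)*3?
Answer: 13456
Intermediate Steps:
N = 20 (N = -16 + 2*((3*2)*3) = -16 + 2*(6*3) = -16 + 2*18 = -16 + 36 = 20)
a(t) = 20
U = 96 (U = -8 + 2*(-13 - 5*((-4*2 - 5) + 0)) = -8 + 2*(-13 - 5*((-8 - 5) + 0)) = -8 + 2*(-13 - 5*(-13 + 0)) = -8 + 2*(-13 - 5*(-13)) = -8 + 2*(-13 - 1*(-65)) = -8 + 2*(-13 + 65) = -8 + 2*52 = -8 + 104 = 96)
(U + a(z))² = (96 + 20)² = 116² = 13456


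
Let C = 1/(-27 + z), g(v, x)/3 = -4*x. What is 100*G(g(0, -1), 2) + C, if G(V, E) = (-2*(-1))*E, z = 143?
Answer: 46401/116 ≈ 400.01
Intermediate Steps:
g(v, x) = -12*x (g(v, x) = 3*(-4*x) = -12*x)
G(V, E) = 2*E
C = 1/116 (C = 1/(-27 + 143) = 1/116 ≈ 0.0086207)
100*G(g(0, -1), 2) + C = 100*(2*2) + 1/116 = 100*4 + 1/116 = 400 + 1/116 = 46401/116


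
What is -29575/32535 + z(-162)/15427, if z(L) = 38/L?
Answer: -273756694/301150467 ≈ -0.90904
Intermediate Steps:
-29575/32535 + z(-162)/15427 = -29575/32535 + (38/(-162))/15427 = -29575*1/32535 + (38*(-1/162))*(1/15427) = -5915/6507 - 19/81*1/15427 = -5915/6507 - 19/1249587 = -273756694/301150467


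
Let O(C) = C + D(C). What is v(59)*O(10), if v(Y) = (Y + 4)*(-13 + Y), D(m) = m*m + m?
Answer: 347760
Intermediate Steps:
D(m) = m + m² (D(m) = m² + m = m + m²)
v(Y) = (-13 + Y)*(4 + Y) (v(Y) = (4 + Y)*(-13 + Y) = (-13 + Y)*(4 + Y))
O(C) = C + C*(1 + C)
v(59)*O(10) = (-52 + 59² - 9*59)*(10*(2 + 10)) = (-52 + 3481 - 531)*(10*12) = 2898*120 = 347760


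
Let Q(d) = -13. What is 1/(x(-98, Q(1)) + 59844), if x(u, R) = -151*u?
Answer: 1/74642 ≈ 1.3397e-5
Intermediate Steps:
1/(x(-98, Q(1)) + 59844) = 1/(-151*(-98) + 59844) = 1/(14798 + 59844) = 1/74642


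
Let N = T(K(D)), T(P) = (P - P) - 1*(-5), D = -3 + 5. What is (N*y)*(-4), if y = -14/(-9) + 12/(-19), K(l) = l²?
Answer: -3160/171 ≈ -18.480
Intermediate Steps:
D = 2
T(P) = 5 (T(P) = 0 + 5 = 5)
y = 158/171 (y = -14*(-⅑) + 12*(-1/19) = 14/9 - 12/19 = 158/171 ≈ 0.92398)
N = 5
(N*y)*(-4) = (5*(158/171))*(-4) = (790/171)*(-4) = -3160/171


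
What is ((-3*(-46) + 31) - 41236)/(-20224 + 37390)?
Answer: -13689/5722 ≈ -2.3923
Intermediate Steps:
((-3*(-46) + 31) - 41236)/(-20224 + 37390) = ((138 + 31) - 41236)/17166 = (169 - 41236)*(1/17166) = -41067*1/17166 = -13689/5722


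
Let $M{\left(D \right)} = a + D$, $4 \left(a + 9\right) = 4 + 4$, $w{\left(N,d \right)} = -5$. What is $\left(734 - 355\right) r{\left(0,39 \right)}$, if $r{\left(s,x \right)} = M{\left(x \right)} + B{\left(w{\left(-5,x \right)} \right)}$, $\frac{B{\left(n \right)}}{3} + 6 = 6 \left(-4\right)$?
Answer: $-21982$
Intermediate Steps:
$a = -7$ ($a = -9 + \frac{4 + 4}{4} = -9 + \frac{1}{4} \cdot 8 = -9 + 2 = -7$)
$B{\left(n \right)} = -90$ ($B{\left(n \right)} = -18 + 3 \cdot 6 \left(-4\right) = -18 + 3 \left(-24\right) = -18 - 72 = -90$)
$M{\left(D \right)} = -7 + D$
$r{\left(s,x \right)} = -97 + x$ ($r{\left(s,x \right)} = \left(-7 + x\right) - 90 = -97 + x$)
$\left(734 - 355\right) r{\left(0,39 \right)} = \left(734 - 355\right) \left(-97 + 39\right) = 379 \left(-58\right) = -21982$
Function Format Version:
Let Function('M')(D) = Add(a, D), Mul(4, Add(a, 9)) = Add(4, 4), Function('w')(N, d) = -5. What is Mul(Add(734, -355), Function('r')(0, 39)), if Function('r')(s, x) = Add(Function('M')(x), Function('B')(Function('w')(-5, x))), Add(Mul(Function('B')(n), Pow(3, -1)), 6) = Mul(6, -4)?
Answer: -21982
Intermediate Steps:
a = -7 (a = Add(-9, Mul(Rational(1, 4), Add(4, 4))) = Add(-9, Mul(Rational(1, 4), 8)) = Add(-9, 2) = -7)
Function('B')(n) = -90 (Function('B')(n) = Add(-18, Mul(3, Mul(6, -4))) = Add(-18, Mul(3, -24)) = Add(-18, -72) = -90)
Function('M')(D) = Add(-7, D)
Function('r')(s, x) = Add(-97, x) (Function('r')(s, x) = Add(Add(-7, x), -90) = Add(-97, x))
Mul(Add(734, -355), Function('r')(0, 39)) = Mul(Add(734, -355), Add(-97, 39)) = Mul(379, -58) = -21982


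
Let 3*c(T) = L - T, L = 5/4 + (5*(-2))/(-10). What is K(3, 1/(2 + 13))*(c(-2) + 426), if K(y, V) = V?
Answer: 5129/180 ≈ 28.494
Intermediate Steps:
L = 9/4 (L = 5*(¼) - 10*(-⅒) = 5/4 + 1 = 9/4 ≈ 2.2500)
c(T) = ¾ - T/3 (c(T) = (9/4 - T)/3 = ¾ - T/3)
K(3, 1/(2 + 13))*(c(-2) + 426) = ((¾ - ⅓*(-2)) + 426)/(2 + 13) = ((¾ + ⅔) + 426)/15 = (17/12 + 426)/15 = (1/15)*(5129/12) = 5129/180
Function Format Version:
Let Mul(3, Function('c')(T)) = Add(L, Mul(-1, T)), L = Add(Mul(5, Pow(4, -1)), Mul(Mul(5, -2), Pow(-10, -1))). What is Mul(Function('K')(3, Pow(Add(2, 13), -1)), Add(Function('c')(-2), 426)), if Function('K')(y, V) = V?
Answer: Rational(5129, 180) ≈ 28.494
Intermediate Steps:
L = Rational(9, 4) (L = Add(Mul(5, Rational(1, 4)), Mul(-10, Rational(-1, 10))) = Add(Rational(5, 4), 1) = Rational(9, 4) ≈ 2.2500)
Function('c')(T) = Add(Rational(3, 4), Mul(Rational(-1, 3), T)) (Function('c')(T) = Mul(Rational(1, 3), Add(Rational(9, 4), Mul(-1, T))) = Add(Rational(3, 4), Mul(Rational(-1, 3), T)))
Mul(Function('K')(3, Pow(Add(2, 13), -1)), Add(Function('c')(-2), 426)) = Mul(Pow(Add(2, 13), -1), Add(Add(Rational(3, 4), Mul(Rational(-1, 3), -2)), 426)) = Mul(Pow(15, -1), Add(Add(Rational(3, 4), Rational(2, 3)), 426)) = Mul(Rational(1, 15), Add(Rational(17, 12), 426)) = Mul(Rational(1, 15), Rational(5129, 12)) = Rational(5129, 180)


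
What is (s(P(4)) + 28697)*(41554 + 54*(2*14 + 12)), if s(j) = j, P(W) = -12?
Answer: 1253936090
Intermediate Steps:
(s(P(4)) + 28697)*(41554 + 54*(2*14 + 12)) = (-12 + 28697)*(41554 + 54*(2*14 + 12)) = 28685*(41554 + 54*(28 + 12)) = 28685*(41554 + 54*40) = 28685*(41554 + 2160) = 28685*43714 = 1253936090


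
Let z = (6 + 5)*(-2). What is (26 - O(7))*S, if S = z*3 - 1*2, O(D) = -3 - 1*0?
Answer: -1972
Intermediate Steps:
O(D) = -3 (O(D) = -3 + 0 = -3)
z = -22 (z = 11*(-2) = -22)
S = -68 (S = -22*3 - 1*2 = -66 - 2 = -68)
(26 - O(7))*S = (26 - 1*(-3))*(-68) = (26 + 3)*(-68) = 29*(-68) = -1972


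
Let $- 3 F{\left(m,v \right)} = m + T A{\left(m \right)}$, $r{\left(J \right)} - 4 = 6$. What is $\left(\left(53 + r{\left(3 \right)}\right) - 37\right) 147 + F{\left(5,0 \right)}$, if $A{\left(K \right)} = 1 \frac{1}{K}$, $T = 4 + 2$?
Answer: $\frac{57299}{15} \approx 3819.9$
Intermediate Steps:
$T = 6$
$r{\left(J \right)} = 10$ ($r{\left(J \right)} = 4 + 6 = 10$)
$A{\left(K \right)} = \frac{1}{K}$
$F{\left(m,v \right)} = - \frac{2}{m} - \frac{m}{3}$ ($F{\left(m,v \right)} = - \frac{m + \frac{6}{m}}{3} = - \frac{2}{m} - \frac{m}{3}$)
$\left(\left(53 + r{\left(3 \right)}\right) - 37\right) 147 + F{\left(5,0 \right)} = \left(\left(53 + 10\right) - 37\right) 147 - \left(\frac{5}{3} + \frac{2}{5}\right) = \left(63 - 37\right) 147 - \frac{31}{15} = 26 \cdot 147 - \frac{31}{15} = 3822 - \frac{31}{15} = \frac{57299}{15}$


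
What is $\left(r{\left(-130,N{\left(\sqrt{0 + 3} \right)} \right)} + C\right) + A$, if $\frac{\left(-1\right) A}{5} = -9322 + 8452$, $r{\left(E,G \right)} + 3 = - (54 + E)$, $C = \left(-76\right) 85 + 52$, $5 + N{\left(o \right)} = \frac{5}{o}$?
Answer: $-1985$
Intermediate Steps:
$N{\left(o \right)} = -5 + \frac{5}{o}$
$C = -6408$ ($C = -6460 + 52 = -6408$)
$r{\left(E,G \right)} = -57 - E$ ($r{\left(E,G \right)} = -3 - \left(54 + E\right) = -57 - E$)
$A = 4350$ ($A = - 5 \left(-9322 + 8452\right) = \left(-5\right) \left(-870\right) = 4350$)
$\left(r{\left(-130,N{\left(\sqrt{0 + 3} \right)} \right)} + C\right) + A = \left(\left(-57 - -130\right) - 6408\right) + 4350 = \left(\left(-57 + 130\right) - 6408\right) + 4350 = \left(73 - 6408\right) + 4350 = -6335 + 4350 = -1985$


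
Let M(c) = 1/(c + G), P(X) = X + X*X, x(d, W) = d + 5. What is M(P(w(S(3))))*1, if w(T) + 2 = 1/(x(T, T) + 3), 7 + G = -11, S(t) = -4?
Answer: -16/267 ≈ -0.059925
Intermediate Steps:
x(d, W) = 5 + d
G = -18 (G = -7 - 11 = -18)
w(T) = -2 + 1/(8 + T) (w(T) = -2 + 1/((5 + T) + 3) = -2 + 1/(8 + T))
P(X) = X + X²
M(c) = 1/(-18 + c) (M(c) = 1/(c - 18) = 1/(-18 + c))
M(P(w(S(3))))*1 = 1/(-18 + ((-15 - 2*(-4))/(8 - 4))*(1 + (-15 - 2*(-4))/(8 - 4))) = 1/(-18 + ((-15 + 8)/4)*(1 + (-15 + 8)/4)) = 1/(-18 + ((¼)*(-7))*(1 + (¼)*(-7))) = 1/(-18 - 7*(1 - 7/4)/4) = 1/(-18 - 7/4*(-¾)) = 1/(-18 + 21/16) = 1/(-267/16) = -16/267*1 = -16/267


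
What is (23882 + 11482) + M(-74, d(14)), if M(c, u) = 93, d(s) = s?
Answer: 35457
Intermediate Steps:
(23882 + 11482) + M(-74, d(14)) = (23882 + 11482) + 93 = 35364 + 93 = 35457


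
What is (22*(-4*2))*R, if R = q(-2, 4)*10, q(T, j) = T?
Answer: 3520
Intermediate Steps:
R = -20 (R = -2*10 = -20)
(22*(-4*2))*R = (22*(-4*2))*(-20) = (22*(-8))*(-20) = -176*(-20) = 3520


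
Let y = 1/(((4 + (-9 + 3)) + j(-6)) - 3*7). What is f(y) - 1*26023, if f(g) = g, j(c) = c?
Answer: -754668/29 ≈ -26023.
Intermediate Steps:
y = -1/29 (y = 1/(((4 + (-9 + 3)) - 6) - 3*7) = 1/(((4 - 6) - 6) - 21) = 1/((-2 - 6) - 21) = 1/(-8 - 21) = 1/(-29) = -1/29 ≈ -0.034483)
f(y) - 1*26023 = -1/29 - 1*26023 = -1/29 - 26023 = -754668/29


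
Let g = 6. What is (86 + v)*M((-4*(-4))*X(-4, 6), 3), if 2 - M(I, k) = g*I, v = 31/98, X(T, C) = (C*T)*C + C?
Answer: 56040875/49 ≈ 1.1437e+6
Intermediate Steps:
X(T, C) = C + T*C² (X(T, C) = T*C² + C = C + T*C²)
v = 31/98 (v = 31*(1/98) = 31/98 ≈ 0.31633)
M(I, k) = 2 - 6*I
(86 + v)*M((-4*(-4))*X(-4, 6), 3) = (86 + 31/98)*(2 - 6*(-4*(-4))*6*(1 + 6*(-4))) = 8459*(2 - 96*6*(1 - 24))/98 = 8459*(2 - 96*6*(-23))/98 = 8459*(2 - 96*(-138))/98 = 8459*(2 - 6*(-2208))/98 = 8459*(2 + 13248)/98 = (8459/98)*13250 = 56040875/49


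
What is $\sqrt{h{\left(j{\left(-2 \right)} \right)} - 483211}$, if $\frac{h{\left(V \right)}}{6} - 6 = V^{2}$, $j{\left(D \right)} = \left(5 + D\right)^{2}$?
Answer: $i \sqrt{482689} \approx 694.76 i$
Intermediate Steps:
$h{\left(V \right)} = 36 + 6 V^{2}$
$\sqrt{h{\left(j{\left(-2 \right)} \right)} - 483211} = \sqrt{\left(36 + 6 \left(\left(5 - 2\right)^{2}\right)^{2}\right) - 483211} = \sqrt{\left(36 + 6 \left(3^{2}\right)^{2}\right) - 483211} = \sqrt{\left(36 + 6 \cdot 9^{2}\right) - 483211} = \sqrt{\left(36 + 6 \cdot 81\right) - 483211} = \sqrt{\left(36 + 486\right) - 483211} = \sqrt{522 - 483211} = \sqrt{-482689} = i \sqrt{482689}$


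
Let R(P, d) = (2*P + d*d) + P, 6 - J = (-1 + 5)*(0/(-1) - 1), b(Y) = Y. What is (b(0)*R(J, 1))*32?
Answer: 0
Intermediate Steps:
J = 10 (J = 6 - (-1 + 5)*(0/(-1) - 1) = 6 - 4*(0*(-1) - 1) = 6 - 4*(0 - 1) = 6 - 4*(-1) = 6 - 1*(-4) = 6 + 4 = 10)
R(P, d) = d² + 3*P (R(P, d) = (2*P + d²) + P = (d² + 2*P) + P = d² + 3*P)
(b(0)*R(J, 1))*32 = (0*(1² + 3*10))*32 = (0*(1 + 30))*32 = (0*31)*32 = 0*32 = 0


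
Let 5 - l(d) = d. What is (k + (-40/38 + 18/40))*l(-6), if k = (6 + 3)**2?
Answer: 336061/380 ≈ 884.37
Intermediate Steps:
l(d) = 5 - d
k = 81 (k = 9**2 = 81)
(k + (-40/38 + 18/40))*l(-6) = (81 + (-40/38 + 18/40))*(5 - 1*(-6)) = (81 + (-40*1/38 + 18*(1/40)))*(5 + 6) = (81 + (-20/19 + 9/20))*11 = (81 - 229/380)*11 = (30551/380)*11 = 336061/380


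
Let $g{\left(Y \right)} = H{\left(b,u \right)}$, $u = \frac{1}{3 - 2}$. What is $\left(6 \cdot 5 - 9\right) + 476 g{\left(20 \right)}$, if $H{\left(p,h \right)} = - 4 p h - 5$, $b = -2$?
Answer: $1449$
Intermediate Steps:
$u = 1$ ($u = 1^{-1} = 1$)
$H{\left(p,h \right)} = -5 - 4 h p$ ($H{\left(p,h \right)} = - 4 h p - 5 = -5 - 4 h p$)
$g{\left(Y \right)} = 3$ ($g{\left(Y \right)} = -5 - 4 \left(-2\right) = -5 + 8 = 3$)
$\left(6 \cdot 5 - 9\right) + 476 g{\left(20 \right)} = \left(6 \cdot 5 - 9\right) + 476 \cdot 3 = \left(30 - 9\right) + 1428 = 21 + 1428 = 1449$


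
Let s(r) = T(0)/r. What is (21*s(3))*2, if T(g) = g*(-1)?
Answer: 0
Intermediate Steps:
T(g) = -g
s(r) = 0 (s(r) = (-1*0)/r = 0/r = 0)
(21*s(3))*2 = (21*0)*2 = 0*2 = 0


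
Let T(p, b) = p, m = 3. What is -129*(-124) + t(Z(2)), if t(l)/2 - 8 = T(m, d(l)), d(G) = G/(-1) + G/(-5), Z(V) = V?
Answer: 16018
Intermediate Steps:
d(G) = -6*G/5 (d(G) = G*(-1) + G*(-⅕) = -G - G/5 = -6*G/5)
t(l) = 22 (t(l) = 16 + 2*3 = 16 + 6 = 22)
-129*(-124) + t(Z(2)) = -129*(-124) + 22 = 15996 + 22 = 16018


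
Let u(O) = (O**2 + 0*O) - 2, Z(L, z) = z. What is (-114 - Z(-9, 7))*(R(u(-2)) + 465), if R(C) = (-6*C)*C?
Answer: -53361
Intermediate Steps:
u(O) = -2 + O**2 (u(O) = (O**2 + 0) - 2 = O**2 - 2 = -2 + O**2)
R(C) = -6*C**2 (R(C) = (-6*C)*C = -6*C**2)
(-114 - Z(-9, 7))*(R(u(-2)) + 465) = (-114 - 1*7)*(-6*(-2 + (-2)**2)**2 + 465) = (-114 - 7)*(-6*(-2 + 4)**2 + 465) = -121*(-6*2**2 + 465) = -121*(-6*4 + 465) = -121*(-24 + 465) = -121*441 = -53361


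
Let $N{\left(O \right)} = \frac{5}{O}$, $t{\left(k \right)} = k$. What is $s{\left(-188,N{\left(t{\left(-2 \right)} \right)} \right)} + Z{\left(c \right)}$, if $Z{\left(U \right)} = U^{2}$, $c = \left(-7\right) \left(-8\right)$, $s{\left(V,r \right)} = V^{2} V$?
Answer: $-6641536$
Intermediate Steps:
$s{\left(V,r \right)} = V^{3}$
$c = 56$
$s{\left(-188,N{\left(t{\left(-2 \right)} \right)} \right)} + Z{\left(c \right)} = \left(-188\right)^{3} + 56^{2} = -6644672 + 3136 = -6641536$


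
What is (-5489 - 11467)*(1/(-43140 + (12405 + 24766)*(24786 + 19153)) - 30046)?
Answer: 832056874341200748/1633213429 ≈ 5.0946e+8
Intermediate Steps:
(-5489 - 11467)*(1/(-43140 + (12405 + 24766)*(24786 + 19153)) - 30046) = -16956*(1/(-43140 + 37171*43939) - 30046) = -16956*(1/(-43140 + 1633256569) - 30046) = -16956*(1/1633213429 - 30046) = -16956*(-49071530687733/1633213429) = 832056874341200748/1633213429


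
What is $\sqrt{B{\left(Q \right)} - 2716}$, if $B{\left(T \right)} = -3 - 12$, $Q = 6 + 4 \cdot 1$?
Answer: $i \sqrt{2731} \approx 52.259 i$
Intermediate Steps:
$Q = 10$ ($Q = 6 + 4 = 10$)
$B{\left(T \right)} = -15$
$\sqrt{B{\left(Q \right)} - 2716} = \sqrt{-15 - 2716} = \sqrt{-2731} = i \sqrt{2731}$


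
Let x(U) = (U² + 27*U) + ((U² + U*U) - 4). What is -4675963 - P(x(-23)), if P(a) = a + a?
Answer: -4677887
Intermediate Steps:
x(U) = -4 + 3*U² + 27*U (x(U) = (U² + 27*U) + ((U² + U²) - 4) = (U² + 27*U) + (2*U² - 4) = (U² + 27*U) + (-4 + 2*U²) = -4 + 3*U² + 27*U)
P(a) = 2*a
-4675963 - P(x(-23)) = -4675963 - 2*(-4 + 3*(-23)² + 27*(-23)) = -4675963 - 2*(-4 + 3*529 - 621) = -4675963 - 2*(-4 + 1587 - 621) = -4675963 - 2*962 = -4675963 - 1*1924 = -4675963 - 1924 = -4677887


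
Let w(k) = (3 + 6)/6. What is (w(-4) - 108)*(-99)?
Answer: 21087/2 ≈ 10544.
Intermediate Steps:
w(k) = 3/2 (w(k) = 9*(⅙) = 3/2)
(w(-4) - 108)*(-99) = (3/2 - 108)*(-99) = -213/2*(-99) = 21087/2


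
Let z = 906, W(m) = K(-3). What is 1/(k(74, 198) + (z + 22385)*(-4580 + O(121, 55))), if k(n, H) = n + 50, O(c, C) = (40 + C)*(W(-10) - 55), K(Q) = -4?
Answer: -1/237218711 ≈ -4.2155e-9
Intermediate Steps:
W(m) = -4
O(c, C) = -2360 - 59*C (O(c, C) = (40 + C)*(-4 - 55) = (40 + C)*(-59) = -2360 - 59*C)
k(n, H) = 50 + n
1/(k(74, 198) + (z + 22385)*(-4580 + O(121, 55))) = 1/((50 + 74) + (906 + 22385)*(-4580 + (-2360 - 59*55))) = 1/(124 + 23291*(-4580 + (-2360 - 3245))) = 1/(124 + 23291*(-4580 - 5605)) = 1/(124 + 23291*(-10185)) = 1/(124 - 237218835) = 1/(-237218711) = -1/237218711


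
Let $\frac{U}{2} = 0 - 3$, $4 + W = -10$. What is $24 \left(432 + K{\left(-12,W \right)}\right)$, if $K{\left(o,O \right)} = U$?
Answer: $10224$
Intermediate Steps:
$W = -14$ ($W = -4 - 10 = -14$)
$U = -6$ ($U = 2 \left(0 - 3\right) = 2 \left(-3\right) = -6$)
$K{\left(o,O \right)} = -6$
$24 \left(432 + K{\left(-12,W \right)}\right) = 24 \left(432 - 6\right) = 24 \cdot 426 = 10224$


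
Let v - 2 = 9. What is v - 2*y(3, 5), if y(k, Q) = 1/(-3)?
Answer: 35/3 ≈ 11.667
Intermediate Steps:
y(k, Q) = -1/3
v = 11 (v = 2 + 9 = 11)
v - 2*y(3, 5) = 11 - 2*(-1/3) = 11 + 2/3 = 35/3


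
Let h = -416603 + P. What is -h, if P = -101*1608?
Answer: 579011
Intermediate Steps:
P = -162408
h = -579011 (h = -416603 - 162408 = -579011)
-h = -1*(-579011) = 579011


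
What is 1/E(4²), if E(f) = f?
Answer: 1/16 ≈ 0.062500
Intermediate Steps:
1/E(4²) = 1/(4²) = 1/16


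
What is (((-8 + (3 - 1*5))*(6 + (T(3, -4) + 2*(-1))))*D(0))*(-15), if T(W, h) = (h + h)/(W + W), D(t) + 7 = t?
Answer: -2800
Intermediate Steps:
D(t) = -7 + t
T(W, h) = h/W (T(W, h) = (2*h)/((2*W)) = (2*h)*(1/(2*W)) = h/W)
(((-8 + (3 - 1*5))*(6 + (T(3, -4) + 2*(-1))))*D(0))*(-15) = (((-8 + (3 - 1*5))*(6 + (-4/3 + 2*(-1))))*(-7 + 0))*(-15) = (((-8 + (3 - 5))*(6 + (-4*⅓ - 2)))*(-7))*(-15) = (((-8 - 2)*(6 + (-4/3 - 2)))*(-7))*(-15) = (-10*(6 - 10/3)*(-7))*(-15) = (-10*8/3*(-7))*(-15) = -80/3*(-7)*(-15) = (560/3)*(-15) = -2800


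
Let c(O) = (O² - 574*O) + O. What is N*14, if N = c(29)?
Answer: -220864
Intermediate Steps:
c(O) = O² - 573*O
N = -15776 (N = 29*(-573 + 29) = 29*(-544) = -15776)
N*14 = -15776*14 = -220864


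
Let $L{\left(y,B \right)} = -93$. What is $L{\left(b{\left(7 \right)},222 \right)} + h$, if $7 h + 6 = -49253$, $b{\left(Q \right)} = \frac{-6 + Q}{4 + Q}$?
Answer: $-7130$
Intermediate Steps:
$b{\left(Q \right)} = \frac{-6 + Q}{4 + Q}$
$h = -7037$ ($h = - \frac{6}{7} + \frac{1}{7} \left(-49253\right) = - \frac{6}{7} - \frac{49253}{7} = -7037$)
$L{\left(b{\left(7 \right)},222 \right)} + h = -93 - 7037 = -7130$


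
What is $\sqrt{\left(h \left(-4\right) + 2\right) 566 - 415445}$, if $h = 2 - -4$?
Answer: $i \sqrt{427897} \approx 654.14 i$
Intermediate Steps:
$h = 6$ ($h = 2 + 4 = 6$)
$\sqrt{\left(h \left(-4\right) + 2\right) 566 - 415445} = \sqrt{\left(6 \left(-4\right) + 2\right) 566 - 415445} = \sqrt{\left(-24 + 2\right) 566 - 415445} = \sqrt{\left(-22\right) 566 - 415445} = \sqrt{-12452 - 415445} = \sqrt{-427897} = i \sqrt{427897}$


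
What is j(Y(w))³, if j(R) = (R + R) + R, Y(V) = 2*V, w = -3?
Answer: -5832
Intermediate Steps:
j(R) = 3*R (j(R) = 2*R + R = 3*R)
j(Y(w))³ = (3*(2*(-3)))³ = (3*(-6))³ = (-18)³ = -5832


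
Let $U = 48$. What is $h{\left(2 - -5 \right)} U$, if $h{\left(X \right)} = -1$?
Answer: $-48$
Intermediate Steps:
$h{\left(2 - -5 \right)} U = \left(-1\right) 48 = -48$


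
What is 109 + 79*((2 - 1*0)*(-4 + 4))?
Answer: 109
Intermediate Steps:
109 + 79*((2 - 1*0)*(-4 + 4)) = 109 + 79*((2 + 0)*0) = 109 + 79*(2*0) = 109 + 79*0 = 109 + 0 = 109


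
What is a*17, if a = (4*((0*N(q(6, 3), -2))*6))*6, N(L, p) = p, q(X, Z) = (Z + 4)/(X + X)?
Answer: 0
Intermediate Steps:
q(X, Z) = (4 + Z)/(2*X) (q(X, Z) = (4 + Z)/((2*X)) = (4 + Z)*(1/(2*X)) = (4 + Z)/(2*X))
a = 0 (a = (4*((0*(-2))*6))*6 = (4*(0*6))*6 = (4*0)*6 = 0*6 = 0)
a*17 = 0*17 = 0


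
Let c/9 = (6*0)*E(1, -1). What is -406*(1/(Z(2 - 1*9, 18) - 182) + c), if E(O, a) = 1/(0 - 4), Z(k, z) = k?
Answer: 58/27 ≈ 2.1481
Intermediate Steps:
E(O, a) = -¼ (E(O, a) = 1/(-4) = -¼)
c = 0 (c = 9*((6*0)*(-¼)) = 9*(0*(-¼)) = 9*0 = 0)
-406*(1/(Z(2 - 1*9, 18) - 182) + c) = -406*(1/((2 - 1*9) - 182) + 0) = -406*(1/((2 - 9) - 182) + 0) = -406*(1/(-7 - 182) + 0) = -406*(1/(-189) + 0) = -406*(-1/189 + 0) = -406*(-1/189) = 58/27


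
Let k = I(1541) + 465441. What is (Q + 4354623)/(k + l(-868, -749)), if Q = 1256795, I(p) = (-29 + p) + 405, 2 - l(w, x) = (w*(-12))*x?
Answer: 2805709/4134472 ≈ 0.67861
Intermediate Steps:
l(w, x) = 2 + 12*w*x (l(w, x) = 2 - w*(-12)*x = 2 - (-12*w)*x = 2 - (-12)*w*x = 2 + 12*w*x)
I(p) = 376 + p
k = 467358 (k = (376 + 1541) + 465441 = 1917 + 465441 = 467358)
(Q + 4354623)/(k + l(-868, -749)) = (1256795 + 4354623)/(467358 + (2 + 12*(-868)*(-749))) = 5611418/(467358 + (2 + 7801584)) = 5611418/(467358 + 7801586) = 5611418/8268944 = 5611418*(1/8268944) = 2805709/4134472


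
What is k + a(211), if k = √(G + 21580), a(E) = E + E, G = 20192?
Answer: 422 + 118*√3 ≈ 626.38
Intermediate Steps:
a(E) = 2*E
k = 118*√3 (k = √(20192 + 21580) = √41772 = 118*√3 ≈ 204.38)
k + a(211) = 118*√3 + 2*211 = 118*√3 + 422 = 422 + 118*√3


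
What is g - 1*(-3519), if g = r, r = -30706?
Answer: -27187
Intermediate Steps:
g = -30706
g - 1*(-3519) = -30706 - 1*(-3519) = -30706 + 3519 = -27187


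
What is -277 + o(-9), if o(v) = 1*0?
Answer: -277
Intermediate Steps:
o(v) = 0
-277 + o(-9) = -277 + 0 = -277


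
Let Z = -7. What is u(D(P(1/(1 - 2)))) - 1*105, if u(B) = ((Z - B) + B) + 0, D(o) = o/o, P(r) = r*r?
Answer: -112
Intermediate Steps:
P(r) = r²
D(o) = 1
u(B) = -7 (u(B) = ((-7 - B) + B) + 0 = -7 + 0 = -7)
u(D(P(1/(1 - 2)))) - 1*105 = -7 - 1*105 = -7 - 105 = -112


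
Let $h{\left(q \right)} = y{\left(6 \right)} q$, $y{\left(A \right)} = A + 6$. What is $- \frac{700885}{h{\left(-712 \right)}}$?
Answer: $\frac{700885}{8544} \approx 82.032$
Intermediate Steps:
$y{\left(A \right)} = 6 + A$
$h{\left(q \right)} = 12 q$ ($h{\left(q \right)} = \left(6 + 6\right) q = 12 q$)
$- \frac{700885}{h{\left(-712 \right)}} = - \frac{700885}{12 \left(-712\right)} = - \frac{700885}{-8544} = \left(-700885\right) \left(- \frac{1}{8544}\right) = \frac{700885}{8544}$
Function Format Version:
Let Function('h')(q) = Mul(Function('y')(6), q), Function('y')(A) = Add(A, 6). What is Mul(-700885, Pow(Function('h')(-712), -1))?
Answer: Rational(700885, 8544) ≈ 82.032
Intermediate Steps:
Function('y')(A) = Add(6, A)
Function('h')(q) = Mul(12, q) (Function('h')(q) = Mul(Add(6, 6), q) = Mul(12, q))
Mul(-700885, Pow(Function('h')(-712), -1)) = Mul(-700885, Pow(Mul(12, -712), -1)) = Mul(-700885, Pow(-8544, -1)) = Mul(-700885, Rational(-1, 8544)) = Rational(700885, 8544)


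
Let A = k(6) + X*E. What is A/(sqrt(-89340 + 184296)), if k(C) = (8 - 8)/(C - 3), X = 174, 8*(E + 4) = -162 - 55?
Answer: -7221*sqrt(23739)/63304 ≈ -17.575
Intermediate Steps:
E = -249/8 (E = -4 + (-162 - 55)/8 = -4 + (1/8)*(-217) = -4 - 217/8 = -249/8 ≈ -31.125)
k(C) = 0 (k(C) = 0/(-3 + C) = 0)
A = -21663/4 (A = 0 + 174*(-249/8) = 0 - 21663/4 = -21663/4 ≈ -5415.8)
A/(sqrt(-89340 + 184296)) = -21663/(4*sqrt(-89340 + 184296)) = -21663*sqrt(23739)/47478/4 = -7221*sqrt(23739)/63304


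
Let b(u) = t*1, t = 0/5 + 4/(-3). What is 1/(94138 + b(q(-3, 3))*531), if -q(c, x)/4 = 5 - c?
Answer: 1/93430 ≈ 1.0703e-5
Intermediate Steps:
q(c, x) = -20 + 4*c (q(c, x) = -4*(5 - c) = -20 + 4*c)
t = -4/3 (t = 0*(⅕) + 4*(-⅓) = 0 - 4/3 = -4/3 ≈ -1.3333)
b(u) = -4/3 (b(u) = -4/3*1 = -4/3)
1/(94138 + b(q(-3, 3))*531) = 1/(94138 - 4/3*531) = 1/(94138 - 708) = 1/93430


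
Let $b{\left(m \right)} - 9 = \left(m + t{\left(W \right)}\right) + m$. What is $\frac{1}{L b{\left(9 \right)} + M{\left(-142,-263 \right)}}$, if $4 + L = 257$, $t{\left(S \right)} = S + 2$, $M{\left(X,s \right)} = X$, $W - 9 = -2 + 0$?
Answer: $\frac{1}{8966} \approx 0.00011153$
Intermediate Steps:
$W = 7$ ($W = 9 + \left(-2 + 0\right) = 9 - 2 = 7$)
$t{\left(S \right)} = 2 + S$
$L = 253$ ($L = -4 + 257 = 253$)
$b{\left(m \right)} = 18 + 2 m$ ($b{\left(m \right)} = 9 + \left(\left(m + \left(2 + 7\right)\right) + m\right) = 9 + \left(\left(m + 9\right) + m\right) = 9 + \left(\left(9 + m\right) + m\right) = 9 + \left(9 + 2 m\right) = 18 + 2 m$)
$\frac{1}{L b{\left(9 \right)} + M{\left(-142,-263 \right)}} = \frac{1}{253 \left(18 + 2 \cdot 9\right) - 142} = \frac{1}{253 \left(18 + 18\right) - 142} = \frac{1}{253 \cdot 36 - 142} = \frac{1}{9108 - 142} = \frac{1}{8966}$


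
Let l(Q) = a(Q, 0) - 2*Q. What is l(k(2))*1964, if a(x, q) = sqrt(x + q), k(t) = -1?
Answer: 3928 + 1964*I ≈ 3928.0 + 1964.0*I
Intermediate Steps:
a(x, q) = sqrt(q + x)
l(Q) = sqrt(Q) - 2*Q (l(Q) = sqrt(0 + Q) - 2*Q = sqrt(Q) - 2*Q)
l(k(2))*1964 = (sqrt(-1) - 2*(-1))*1964 = (I + 2)*1964 = (2 + I)*1964 = 3928 + 1964*I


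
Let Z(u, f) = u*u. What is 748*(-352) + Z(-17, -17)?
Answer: -263007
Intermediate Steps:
Z(u, f) = u**2
748*(-352) + Z(-17, -17) = 748*(-352) + (-17)**2 = -263296 + 289 = -263007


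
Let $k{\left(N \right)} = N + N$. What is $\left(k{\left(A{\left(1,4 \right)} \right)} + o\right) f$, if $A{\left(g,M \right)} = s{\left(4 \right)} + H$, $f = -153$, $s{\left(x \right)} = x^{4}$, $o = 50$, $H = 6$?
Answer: $-87822$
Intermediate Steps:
$A{\left(g,M \right)} = 262$ ($A{\left(g,M \right)} = 4^{4} + 6 = 256 + 6 = 262$)
$k{\left(N \right)} = 2 N$
$\left(k{\left(A{\left(1,4 \right)} \right)} + o\right) f = \left(2 \cdot 262 + 50\right) \left(-153\right) = \left(524 + 50\right) \left(-153\right) = 574 \left(-153\right) = -87822$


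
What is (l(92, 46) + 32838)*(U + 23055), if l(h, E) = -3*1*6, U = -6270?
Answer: 550883700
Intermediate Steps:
l(h, E) = -18 (l(h, E) = -3*6 = -18)
(l(92, 46) + 32838)*(U + 23055) = (-18 + 32838)*(-6270 + 23055) = 32820*16785 = 550883700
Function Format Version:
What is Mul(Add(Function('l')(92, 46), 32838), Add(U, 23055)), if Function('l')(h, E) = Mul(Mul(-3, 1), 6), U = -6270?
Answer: 550883700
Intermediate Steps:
Function('l')(h, E) = -18 (Function('l')(h, E) = Mul(-3, 6) = -18)
Mul(Add(Function('l')(92, 46), 32838), Add(U, 23055)) = Mul(Add(-18, 32838), Add(-6270, 23055)) = Mul(32820, 16785) = 550883700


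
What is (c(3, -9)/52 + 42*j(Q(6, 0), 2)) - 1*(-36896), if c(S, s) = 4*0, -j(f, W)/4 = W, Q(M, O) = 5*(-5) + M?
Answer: 36560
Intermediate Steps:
Q(M, O) = -25 + M
j(f, W) = -4*W
c(S, s) = 0
(c(3, -9)/52 + 42*j(Q(6, 0), 2)) - 1*(-36896) = (0/52 + 42*(-4*2)) - 1*(-36896) = ((1/52)*0 + 42*(-8)) + 36896 = (0 - 336) + 36896 = -336 + 36896 = 36560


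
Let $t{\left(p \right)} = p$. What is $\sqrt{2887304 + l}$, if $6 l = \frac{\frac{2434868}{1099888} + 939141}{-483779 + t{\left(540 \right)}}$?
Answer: $\frac{\sqrt{458813166316571972611696975626}}{398631582924} \approx 1699.2$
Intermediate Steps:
$l = - \frac{258238087769}{797263165848}$ ($l = \frac{\left(\frac{2434868}{1099888} + 939141\right) \frac{1}{-483779 + 540}}{6} = \frac{\left(2434868 \cdot \frac{1}{1099888} + 939141\right) \frac{1}{-483239}}{6} = \frac{\left(\frac{608717}{274972} + 939141\right) \left(- \frac{1}{483239}\right)}{6} = \frac{\frac{258238087769}{274972} \left(- \frac{1}{483239}\right)}{6} = \frac{1}{6} \left(- \frac{258238087769}{132877194308}\right) = - \frac{258238087769}{797263165848} \approx -0.32391$)
$\sqrt{2887304 + l} = \sqrt{2887304 - \frac{258238087769}{797263165848}} = \sqrt{\frac{2301940869567506023}{797263165848}} = \frac{\sqrt{458813166316571972611696975626}}{398631582924}$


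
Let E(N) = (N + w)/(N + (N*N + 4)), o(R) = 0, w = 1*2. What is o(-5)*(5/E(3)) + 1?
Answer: 1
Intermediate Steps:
w = 2
E(N) = (2 + N)/(4 + N + N²) (E(N) = (N + 2)/(N + (N*N + 4)) = (2 + N)/(N + (N² + 4)) = (2 + N)/(N + (4 + N²)) = (2 + N)/(4 + N + N²))
o(-5)*(5/E(3)) + 1 = 0*(5/(((2 + 3)/(4 + 3 + 3²)))) + 1 = 0*(5/((5/(4 + 3 + 9)))) + 1 = 0*(5/((5/16))) + 1 = 0*(5/(((1/16)*5))) + 1 = 0*(5/(5/16)) + 1 = 0*(5*(16/5)) + 1 = 0*16 + 1 = 0 + 1 = 1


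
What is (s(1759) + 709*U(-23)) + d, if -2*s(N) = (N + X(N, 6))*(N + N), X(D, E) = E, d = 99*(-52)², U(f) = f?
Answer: -2853246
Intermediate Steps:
d = 267696 (d = 99*2704 = 267696)
s(N) = -N*(6 + N) (s(N) = -(N + 6)*(N + N)/2 = -(6 + N)*2*N/2 = -N*(6 + N))
(s(1759) + 709*U(-23)) + d = (-1*1759*(6 + 1759) + 709*(-23)) + 267696 = (-1*1759*1765 - 16307) + 267696 = (-3104635 - 16307) + 267696 = -3120942 + 267696 = -2853246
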